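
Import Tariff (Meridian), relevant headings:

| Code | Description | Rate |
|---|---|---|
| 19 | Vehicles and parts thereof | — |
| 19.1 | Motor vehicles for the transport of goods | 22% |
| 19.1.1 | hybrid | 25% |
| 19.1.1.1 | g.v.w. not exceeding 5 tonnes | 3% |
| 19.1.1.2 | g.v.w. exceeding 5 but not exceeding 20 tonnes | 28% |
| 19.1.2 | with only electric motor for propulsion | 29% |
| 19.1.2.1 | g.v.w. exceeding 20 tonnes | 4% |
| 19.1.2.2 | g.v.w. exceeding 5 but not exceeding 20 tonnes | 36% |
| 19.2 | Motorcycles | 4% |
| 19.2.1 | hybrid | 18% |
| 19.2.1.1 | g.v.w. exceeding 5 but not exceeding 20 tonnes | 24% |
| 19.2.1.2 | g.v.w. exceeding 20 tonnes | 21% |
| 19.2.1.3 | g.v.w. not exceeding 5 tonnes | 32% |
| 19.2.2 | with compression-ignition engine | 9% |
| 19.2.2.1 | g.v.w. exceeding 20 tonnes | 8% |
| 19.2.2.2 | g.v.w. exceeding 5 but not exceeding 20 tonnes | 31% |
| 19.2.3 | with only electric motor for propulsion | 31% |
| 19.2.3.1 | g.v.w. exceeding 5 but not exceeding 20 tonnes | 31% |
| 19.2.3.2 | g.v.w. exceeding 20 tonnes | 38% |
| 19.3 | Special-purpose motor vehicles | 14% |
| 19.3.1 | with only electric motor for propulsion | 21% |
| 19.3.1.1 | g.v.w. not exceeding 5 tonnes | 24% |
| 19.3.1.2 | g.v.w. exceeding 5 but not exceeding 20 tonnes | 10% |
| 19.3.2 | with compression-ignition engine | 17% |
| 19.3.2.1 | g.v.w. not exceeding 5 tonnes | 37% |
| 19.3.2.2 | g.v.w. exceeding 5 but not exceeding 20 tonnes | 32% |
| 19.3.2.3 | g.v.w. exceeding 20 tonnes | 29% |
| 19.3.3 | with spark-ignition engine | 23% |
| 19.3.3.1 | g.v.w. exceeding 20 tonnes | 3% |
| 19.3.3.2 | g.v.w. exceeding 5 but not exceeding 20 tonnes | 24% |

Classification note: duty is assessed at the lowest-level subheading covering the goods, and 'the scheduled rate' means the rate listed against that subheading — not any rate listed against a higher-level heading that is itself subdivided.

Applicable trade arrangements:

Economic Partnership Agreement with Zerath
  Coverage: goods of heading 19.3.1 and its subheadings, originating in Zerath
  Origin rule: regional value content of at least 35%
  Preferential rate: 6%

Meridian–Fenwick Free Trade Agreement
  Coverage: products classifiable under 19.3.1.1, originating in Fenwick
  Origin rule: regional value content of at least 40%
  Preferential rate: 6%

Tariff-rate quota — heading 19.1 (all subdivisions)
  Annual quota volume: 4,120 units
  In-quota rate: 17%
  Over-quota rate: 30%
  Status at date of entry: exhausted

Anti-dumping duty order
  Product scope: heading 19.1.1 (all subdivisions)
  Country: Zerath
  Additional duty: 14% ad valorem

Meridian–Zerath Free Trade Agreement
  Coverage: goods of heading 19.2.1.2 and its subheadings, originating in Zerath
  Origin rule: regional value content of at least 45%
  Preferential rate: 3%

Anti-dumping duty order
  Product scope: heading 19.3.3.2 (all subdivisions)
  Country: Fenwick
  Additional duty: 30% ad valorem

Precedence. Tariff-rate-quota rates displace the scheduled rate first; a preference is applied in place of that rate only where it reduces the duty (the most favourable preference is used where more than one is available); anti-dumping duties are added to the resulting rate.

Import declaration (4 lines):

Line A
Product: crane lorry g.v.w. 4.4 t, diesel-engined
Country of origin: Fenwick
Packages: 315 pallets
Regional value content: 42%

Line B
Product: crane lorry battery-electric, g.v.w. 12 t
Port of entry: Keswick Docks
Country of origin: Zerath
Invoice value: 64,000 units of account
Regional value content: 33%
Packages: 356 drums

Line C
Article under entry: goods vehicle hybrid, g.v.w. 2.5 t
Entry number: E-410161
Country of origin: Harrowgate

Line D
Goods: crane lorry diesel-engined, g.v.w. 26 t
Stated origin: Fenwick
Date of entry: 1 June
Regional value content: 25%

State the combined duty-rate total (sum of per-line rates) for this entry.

106%

Line A: crane lorry → 19.3; diesel-engined → 19.3.2; g.v.w. 4.4 t → 19.3.2.1. Scheduled 37%. Fenwick agreement on 19.3.1.1: 19.3.2.1 not covered. → 37%.
Line B: crane lorry → 19.3; battery-electric → 19.3.1; g.v.w. 12 t → 19.3.1.2. Scheduled 10%. Zerath agreement on 19.3.1: RVC < 35%; Zerath agreement on 19.2.1.2: 19.3.1.2 not covered. → 10%.
Line C: goods vehicle → 19.1; hybrid → 19.1.1; g.v.w. 2.5 t → 19.1.1.1. Scheduled 3%. quota on 19.1 exhausted → over-quota 30%. → 30%.
Line D: crane lorry → 19.3; diesel-engined → 19.3.2; g.v.w. 26 t → 19.3.2.3. Scheduled 29%. Fenwick agreement on 19.3.1.1: 19.3.2.3 not covered. → 29%.
Sum: 37% + 10% + 30% + 29% = 106%.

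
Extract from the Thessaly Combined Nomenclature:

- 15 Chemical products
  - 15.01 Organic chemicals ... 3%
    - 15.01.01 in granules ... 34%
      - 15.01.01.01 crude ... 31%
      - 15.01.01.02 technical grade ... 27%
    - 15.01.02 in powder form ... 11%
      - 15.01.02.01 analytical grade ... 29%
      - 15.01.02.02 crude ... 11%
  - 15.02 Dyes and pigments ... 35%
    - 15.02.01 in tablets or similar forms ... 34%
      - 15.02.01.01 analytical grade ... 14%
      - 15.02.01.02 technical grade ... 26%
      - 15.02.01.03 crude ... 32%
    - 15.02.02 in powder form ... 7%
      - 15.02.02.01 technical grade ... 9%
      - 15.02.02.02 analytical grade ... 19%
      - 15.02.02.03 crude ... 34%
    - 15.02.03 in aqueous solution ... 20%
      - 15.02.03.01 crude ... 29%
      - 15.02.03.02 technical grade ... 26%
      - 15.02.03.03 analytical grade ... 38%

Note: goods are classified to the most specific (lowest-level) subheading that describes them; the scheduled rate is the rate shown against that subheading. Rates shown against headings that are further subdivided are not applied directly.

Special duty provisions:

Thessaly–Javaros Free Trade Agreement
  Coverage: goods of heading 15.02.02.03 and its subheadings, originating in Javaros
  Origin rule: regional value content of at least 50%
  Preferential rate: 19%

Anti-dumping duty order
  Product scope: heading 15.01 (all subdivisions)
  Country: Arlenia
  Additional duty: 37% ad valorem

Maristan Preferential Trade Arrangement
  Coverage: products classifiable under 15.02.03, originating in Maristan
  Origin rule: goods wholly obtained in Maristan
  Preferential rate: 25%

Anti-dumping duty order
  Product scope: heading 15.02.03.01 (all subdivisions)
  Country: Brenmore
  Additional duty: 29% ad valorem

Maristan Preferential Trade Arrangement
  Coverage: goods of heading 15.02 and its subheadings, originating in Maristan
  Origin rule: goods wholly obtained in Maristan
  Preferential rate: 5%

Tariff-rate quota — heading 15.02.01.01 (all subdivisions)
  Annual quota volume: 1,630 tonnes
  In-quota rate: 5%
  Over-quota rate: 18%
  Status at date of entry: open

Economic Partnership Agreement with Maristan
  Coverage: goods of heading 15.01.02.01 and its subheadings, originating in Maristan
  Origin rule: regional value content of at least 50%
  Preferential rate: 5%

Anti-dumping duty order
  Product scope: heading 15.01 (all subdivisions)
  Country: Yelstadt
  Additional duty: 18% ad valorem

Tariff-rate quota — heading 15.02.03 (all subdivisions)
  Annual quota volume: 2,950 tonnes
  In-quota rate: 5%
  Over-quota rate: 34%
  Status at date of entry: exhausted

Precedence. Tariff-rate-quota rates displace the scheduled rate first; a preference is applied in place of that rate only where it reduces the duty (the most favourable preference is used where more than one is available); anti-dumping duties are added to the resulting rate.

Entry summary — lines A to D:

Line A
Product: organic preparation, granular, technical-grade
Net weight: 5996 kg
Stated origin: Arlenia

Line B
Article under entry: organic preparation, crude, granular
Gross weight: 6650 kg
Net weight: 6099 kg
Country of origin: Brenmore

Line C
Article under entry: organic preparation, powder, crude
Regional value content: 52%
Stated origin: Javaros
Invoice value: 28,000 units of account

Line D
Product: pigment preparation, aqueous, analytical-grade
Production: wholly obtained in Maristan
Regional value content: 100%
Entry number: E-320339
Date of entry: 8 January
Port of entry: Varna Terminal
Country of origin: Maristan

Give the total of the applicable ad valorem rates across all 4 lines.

111%

Line A: organic → 15.01; granular → 15.01.01; technical-grade → 15.01.01.02. Scheduled 27%. anti-dumping (Arlenia, 15.01): +37%; total 27% + 37% = 64%. → 64%.
Line B: organic → 15.01; granular → 15.01.01; crude → 15.01.01.01. Scheduled 31%. No special measure applies. → 31%.
Line C: organic → 15.01; powder → 15.01.02; crude → 15.01.02.02. Scheduled 11%. Javaros agreement on 15.02.02.03: 15.01.02.02 not covered. → 11%.
Line D: pigment → 15.02; aqueous → 15.02.03; analytical-grade → 15.02.03.03. Scheduled 38%. quota on 15.02.03 exhausted → over-quota 34%; Maristan agreement on 15.02.03: wholly obtained → 25% available; Maristan agreement on 15.02: wholly obtained → 5% available; Maristan agreement on 15.01.02.01: 15.02.03.03 not covered; preferential 5%. → 5%.
Sum: 64% + 31% + 11% + 5% = 111%.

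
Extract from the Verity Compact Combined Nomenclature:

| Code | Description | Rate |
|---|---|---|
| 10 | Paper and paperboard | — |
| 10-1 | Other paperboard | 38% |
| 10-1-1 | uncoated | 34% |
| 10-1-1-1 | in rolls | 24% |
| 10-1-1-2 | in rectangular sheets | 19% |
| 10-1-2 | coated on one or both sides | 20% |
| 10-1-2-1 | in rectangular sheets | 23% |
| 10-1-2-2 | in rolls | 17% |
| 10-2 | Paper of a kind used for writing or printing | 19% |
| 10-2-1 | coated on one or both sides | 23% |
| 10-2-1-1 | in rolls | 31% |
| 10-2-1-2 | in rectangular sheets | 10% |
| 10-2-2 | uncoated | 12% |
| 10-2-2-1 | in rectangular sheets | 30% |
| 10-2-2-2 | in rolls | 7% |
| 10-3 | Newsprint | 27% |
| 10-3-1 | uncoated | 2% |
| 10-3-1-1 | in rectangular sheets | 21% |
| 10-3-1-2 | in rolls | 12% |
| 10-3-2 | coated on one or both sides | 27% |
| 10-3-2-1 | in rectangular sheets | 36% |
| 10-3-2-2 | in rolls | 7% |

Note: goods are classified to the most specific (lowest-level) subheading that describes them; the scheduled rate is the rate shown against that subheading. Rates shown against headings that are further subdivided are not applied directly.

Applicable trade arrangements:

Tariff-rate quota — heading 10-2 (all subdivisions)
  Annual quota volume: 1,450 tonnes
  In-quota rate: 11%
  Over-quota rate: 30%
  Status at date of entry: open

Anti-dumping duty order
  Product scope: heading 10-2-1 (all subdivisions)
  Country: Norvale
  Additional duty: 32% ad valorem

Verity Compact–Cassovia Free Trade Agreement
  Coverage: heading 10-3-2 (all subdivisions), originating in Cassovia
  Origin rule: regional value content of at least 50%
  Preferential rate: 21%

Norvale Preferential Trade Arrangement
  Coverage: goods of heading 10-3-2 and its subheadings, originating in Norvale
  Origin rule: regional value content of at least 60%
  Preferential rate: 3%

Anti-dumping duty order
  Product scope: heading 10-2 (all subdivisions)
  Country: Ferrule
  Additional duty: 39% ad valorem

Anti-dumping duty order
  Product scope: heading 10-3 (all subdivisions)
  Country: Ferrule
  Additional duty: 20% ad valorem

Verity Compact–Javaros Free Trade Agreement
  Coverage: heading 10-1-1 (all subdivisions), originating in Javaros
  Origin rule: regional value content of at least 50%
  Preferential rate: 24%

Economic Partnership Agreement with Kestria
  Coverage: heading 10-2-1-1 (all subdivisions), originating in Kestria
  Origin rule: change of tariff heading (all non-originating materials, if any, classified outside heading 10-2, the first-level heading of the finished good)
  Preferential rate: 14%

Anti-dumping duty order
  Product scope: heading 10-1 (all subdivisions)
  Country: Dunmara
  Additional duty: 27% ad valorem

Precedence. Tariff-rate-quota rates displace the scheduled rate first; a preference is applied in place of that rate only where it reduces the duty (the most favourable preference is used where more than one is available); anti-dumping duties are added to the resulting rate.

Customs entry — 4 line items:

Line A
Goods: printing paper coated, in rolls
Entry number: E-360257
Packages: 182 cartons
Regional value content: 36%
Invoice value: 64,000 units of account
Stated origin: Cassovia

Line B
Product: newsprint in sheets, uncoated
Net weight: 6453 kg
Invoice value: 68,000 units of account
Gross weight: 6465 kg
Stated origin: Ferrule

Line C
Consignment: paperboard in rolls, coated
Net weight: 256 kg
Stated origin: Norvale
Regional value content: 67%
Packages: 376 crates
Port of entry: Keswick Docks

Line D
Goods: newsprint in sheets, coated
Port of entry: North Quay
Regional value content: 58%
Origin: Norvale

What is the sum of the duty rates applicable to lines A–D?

Line A: printing paper → 10-2; coated → 10-2-1; in rolls → 10-2-1-1. Scheduled 31%. quota on 10-2 open → in-quota 11%; Cassovia agreement on 10-3-2: 10-2-1-1 not covered. → 11%.
Line B: newsprint → 10-3; uncoated → 10-3-1; in sheets → 10-3-1-1. Scheduled 21%. anti-dumping (Ferrule, 10-3): +20%; total 21% + 20% = 41%. → 41%.
Line C: paperboard → 10-1; coated → 10-1-2; in rolls → 10-1-2-2. Scheduled 17%. Norvale agreement on 10-3-2: 10-1-2-2 not covered. → 17%.
Line D: newsprint → 10-3; coated → 10-3-2; in sheets → 10-3-2-1. Scheduled 36%. Norvale agreement on 10-3-2: RVC < 60%. → 36%.
Sum: 11% + 41% + 17% + 36% = 105%.

105%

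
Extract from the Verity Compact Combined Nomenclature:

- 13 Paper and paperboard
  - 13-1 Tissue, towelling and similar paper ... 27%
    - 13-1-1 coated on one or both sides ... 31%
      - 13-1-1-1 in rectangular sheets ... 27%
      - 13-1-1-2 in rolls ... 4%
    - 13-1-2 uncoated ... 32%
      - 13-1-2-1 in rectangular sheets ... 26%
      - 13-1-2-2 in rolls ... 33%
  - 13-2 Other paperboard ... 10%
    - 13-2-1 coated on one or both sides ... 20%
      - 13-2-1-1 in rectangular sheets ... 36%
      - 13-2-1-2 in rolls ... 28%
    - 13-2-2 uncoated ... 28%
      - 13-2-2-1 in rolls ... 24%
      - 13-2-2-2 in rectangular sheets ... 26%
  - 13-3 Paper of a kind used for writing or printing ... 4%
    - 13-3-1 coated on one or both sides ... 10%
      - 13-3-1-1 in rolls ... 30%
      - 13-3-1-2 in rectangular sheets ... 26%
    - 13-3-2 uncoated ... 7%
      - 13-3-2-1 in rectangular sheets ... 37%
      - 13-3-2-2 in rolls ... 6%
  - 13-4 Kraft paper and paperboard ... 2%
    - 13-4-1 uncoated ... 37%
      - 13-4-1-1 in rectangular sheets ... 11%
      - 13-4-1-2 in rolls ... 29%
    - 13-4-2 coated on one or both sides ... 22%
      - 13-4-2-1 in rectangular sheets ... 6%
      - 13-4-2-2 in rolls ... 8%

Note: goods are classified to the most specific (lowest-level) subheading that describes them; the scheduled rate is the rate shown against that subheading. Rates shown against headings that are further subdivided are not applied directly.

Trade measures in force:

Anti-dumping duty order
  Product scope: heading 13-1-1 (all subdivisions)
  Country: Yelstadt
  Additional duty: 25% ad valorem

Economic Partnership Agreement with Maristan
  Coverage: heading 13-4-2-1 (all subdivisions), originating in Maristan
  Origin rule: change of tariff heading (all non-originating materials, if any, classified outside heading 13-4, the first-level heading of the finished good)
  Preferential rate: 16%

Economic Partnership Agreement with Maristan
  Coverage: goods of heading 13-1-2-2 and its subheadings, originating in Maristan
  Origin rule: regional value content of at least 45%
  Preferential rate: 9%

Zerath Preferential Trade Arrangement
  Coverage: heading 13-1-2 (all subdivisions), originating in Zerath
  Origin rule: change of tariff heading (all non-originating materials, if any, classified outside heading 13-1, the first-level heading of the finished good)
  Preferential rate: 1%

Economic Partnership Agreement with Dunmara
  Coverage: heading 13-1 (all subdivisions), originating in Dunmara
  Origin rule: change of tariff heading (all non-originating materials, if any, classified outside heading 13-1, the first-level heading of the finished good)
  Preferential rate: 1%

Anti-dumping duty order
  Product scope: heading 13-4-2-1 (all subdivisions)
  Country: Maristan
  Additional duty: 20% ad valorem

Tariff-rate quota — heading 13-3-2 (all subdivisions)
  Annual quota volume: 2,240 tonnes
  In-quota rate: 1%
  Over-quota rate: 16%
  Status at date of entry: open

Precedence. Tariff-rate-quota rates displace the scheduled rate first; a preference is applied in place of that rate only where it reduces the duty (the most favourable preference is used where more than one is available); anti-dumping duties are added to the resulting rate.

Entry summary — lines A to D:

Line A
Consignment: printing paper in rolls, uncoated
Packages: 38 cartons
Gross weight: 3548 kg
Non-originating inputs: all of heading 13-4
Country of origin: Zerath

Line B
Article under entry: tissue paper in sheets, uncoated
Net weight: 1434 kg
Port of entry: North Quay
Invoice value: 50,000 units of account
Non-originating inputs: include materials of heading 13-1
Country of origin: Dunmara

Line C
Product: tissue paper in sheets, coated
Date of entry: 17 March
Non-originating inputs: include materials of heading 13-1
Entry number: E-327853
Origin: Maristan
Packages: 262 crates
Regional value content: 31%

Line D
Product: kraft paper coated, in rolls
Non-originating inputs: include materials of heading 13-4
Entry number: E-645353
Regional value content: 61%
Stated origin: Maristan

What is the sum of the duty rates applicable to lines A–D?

62%

Line A: printing paper → 13-3; uncoated → 13-3-2; in rolls → 13-3-2-2. Scheduled 6%. quota on 13-3-2 open → in-quota 1%; Zerath agreement on 13-1-2: 13-3-2-2 not covered. → 1%.
Line B: tissue paper → 13-1; uncoated → 13-1-2; in sheets → 13-1-2-1. Scheduled 26%. Dunmara agreement on 13-1: CTH not met. → 26%.
Line C: tissue paper → 13-1; coated → 13-1-1; in sheets → 13-1-1-1. Scheduled 27%. Maristan agreement on 13-4-2-1: 13-1-1-1 not covered; Maristan agreement on 13-1-2-2: 13-1-1-1 not covered. → 27%.
Line D: kraft paper → 13-4; coated → 13-4-2; in rolls → 13-4-2-2. Scheduled 8%. Maristan agreement on 13-4-2-1: 13-4-2-2 not covered; Maristan agreement on 13-1-2-2: 13-4-2-2 not covered. → 8%.
Sum: 1% + 26% + 27% + 8% = 62%.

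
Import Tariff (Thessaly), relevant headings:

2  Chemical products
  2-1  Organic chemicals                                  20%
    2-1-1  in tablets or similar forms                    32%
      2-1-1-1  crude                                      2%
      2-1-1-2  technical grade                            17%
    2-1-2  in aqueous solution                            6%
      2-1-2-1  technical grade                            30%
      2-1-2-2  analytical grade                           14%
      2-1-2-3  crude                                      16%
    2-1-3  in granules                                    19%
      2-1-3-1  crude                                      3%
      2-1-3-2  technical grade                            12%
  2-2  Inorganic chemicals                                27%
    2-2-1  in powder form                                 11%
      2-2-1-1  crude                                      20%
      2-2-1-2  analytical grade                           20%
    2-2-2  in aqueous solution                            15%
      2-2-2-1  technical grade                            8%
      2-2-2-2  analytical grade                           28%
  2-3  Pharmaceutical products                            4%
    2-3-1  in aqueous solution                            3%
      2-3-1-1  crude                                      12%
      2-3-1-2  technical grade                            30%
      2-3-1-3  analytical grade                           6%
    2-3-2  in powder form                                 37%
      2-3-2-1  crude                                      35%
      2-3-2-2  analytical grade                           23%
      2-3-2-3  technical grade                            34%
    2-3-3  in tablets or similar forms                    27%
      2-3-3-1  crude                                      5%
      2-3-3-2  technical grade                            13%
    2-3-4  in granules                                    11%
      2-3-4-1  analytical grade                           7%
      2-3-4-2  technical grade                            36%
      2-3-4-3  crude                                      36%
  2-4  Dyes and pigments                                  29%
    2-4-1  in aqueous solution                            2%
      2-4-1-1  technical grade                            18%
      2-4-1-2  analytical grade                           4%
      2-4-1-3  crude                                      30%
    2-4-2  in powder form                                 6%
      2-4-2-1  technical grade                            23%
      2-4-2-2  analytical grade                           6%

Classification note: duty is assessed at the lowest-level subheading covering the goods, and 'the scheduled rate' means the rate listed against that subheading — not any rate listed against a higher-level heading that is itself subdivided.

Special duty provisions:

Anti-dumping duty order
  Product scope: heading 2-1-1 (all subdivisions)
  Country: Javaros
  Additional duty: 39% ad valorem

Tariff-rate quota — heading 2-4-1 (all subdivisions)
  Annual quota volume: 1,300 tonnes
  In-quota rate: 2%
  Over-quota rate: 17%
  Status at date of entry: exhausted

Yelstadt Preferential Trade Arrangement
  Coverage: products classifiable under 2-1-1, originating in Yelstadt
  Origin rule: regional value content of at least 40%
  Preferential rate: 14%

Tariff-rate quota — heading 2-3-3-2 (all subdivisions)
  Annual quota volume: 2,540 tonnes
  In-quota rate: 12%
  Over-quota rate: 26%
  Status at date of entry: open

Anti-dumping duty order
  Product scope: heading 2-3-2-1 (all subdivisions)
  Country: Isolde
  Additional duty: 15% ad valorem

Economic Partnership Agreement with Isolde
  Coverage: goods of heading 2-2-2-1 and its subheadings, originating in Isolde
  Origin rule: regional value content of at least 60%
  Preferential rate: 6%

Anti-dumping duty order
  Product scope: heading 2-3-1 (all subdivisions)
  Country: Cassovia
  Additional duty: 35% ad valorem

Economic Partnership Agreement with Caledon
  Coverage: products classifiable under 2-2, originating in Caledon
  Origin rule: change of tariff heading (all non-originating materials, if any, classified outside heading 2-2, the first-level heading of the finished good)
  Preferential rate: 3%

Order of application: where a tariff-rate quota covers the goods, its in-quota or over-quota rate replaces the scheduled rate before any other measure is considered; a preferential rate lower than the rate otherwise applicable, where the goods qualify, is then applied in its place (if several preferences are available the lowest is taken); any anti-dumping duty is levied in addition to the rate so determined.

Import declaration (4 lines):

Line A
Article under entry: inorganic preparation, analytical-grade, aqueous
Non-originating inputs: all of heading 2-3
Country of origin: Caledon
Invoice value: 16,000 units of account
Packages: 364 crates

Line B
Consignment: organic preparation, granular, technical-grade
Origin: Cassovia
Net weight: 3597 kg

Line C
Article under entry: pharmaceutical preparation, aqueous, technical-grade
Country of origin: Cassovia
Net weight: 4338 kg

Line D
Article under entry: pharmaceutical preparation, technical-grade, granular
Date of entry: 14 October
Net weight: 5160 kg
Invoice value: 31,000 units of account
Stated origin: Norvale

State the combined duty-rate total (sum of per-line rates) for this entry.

116%

Line A: inorganic → 2-2; aqueous → 2-2-2; analytical-grade → 2-2-2-2. Scheduled 28%. Caledon agreement on 2-2: CTH met → 3% available; preferential 3%. → 3%.
Line B: organic → 2-1; granular → 2-1-3; technical-grade → 2-1-3-2. Scheduled 12%. No special measure applies. → 12%.
Line C: pharmaceutical → 2-3; aqueous → 2-3-1; technical-grade → 2-3-1-2. Scheduled 30%. anti-dumping (Cassovia, 2-3-1): +35%; total 30% + 35% = 65%. → 65%.
Line D: pharmaceutical → 2-3; granular → 2-3-4; technical-grade → 2-3-4-2. Scheduled 36%. No special measure applies. → 36%.
Sum: 3% + 12% + 65% + 36% = 116%.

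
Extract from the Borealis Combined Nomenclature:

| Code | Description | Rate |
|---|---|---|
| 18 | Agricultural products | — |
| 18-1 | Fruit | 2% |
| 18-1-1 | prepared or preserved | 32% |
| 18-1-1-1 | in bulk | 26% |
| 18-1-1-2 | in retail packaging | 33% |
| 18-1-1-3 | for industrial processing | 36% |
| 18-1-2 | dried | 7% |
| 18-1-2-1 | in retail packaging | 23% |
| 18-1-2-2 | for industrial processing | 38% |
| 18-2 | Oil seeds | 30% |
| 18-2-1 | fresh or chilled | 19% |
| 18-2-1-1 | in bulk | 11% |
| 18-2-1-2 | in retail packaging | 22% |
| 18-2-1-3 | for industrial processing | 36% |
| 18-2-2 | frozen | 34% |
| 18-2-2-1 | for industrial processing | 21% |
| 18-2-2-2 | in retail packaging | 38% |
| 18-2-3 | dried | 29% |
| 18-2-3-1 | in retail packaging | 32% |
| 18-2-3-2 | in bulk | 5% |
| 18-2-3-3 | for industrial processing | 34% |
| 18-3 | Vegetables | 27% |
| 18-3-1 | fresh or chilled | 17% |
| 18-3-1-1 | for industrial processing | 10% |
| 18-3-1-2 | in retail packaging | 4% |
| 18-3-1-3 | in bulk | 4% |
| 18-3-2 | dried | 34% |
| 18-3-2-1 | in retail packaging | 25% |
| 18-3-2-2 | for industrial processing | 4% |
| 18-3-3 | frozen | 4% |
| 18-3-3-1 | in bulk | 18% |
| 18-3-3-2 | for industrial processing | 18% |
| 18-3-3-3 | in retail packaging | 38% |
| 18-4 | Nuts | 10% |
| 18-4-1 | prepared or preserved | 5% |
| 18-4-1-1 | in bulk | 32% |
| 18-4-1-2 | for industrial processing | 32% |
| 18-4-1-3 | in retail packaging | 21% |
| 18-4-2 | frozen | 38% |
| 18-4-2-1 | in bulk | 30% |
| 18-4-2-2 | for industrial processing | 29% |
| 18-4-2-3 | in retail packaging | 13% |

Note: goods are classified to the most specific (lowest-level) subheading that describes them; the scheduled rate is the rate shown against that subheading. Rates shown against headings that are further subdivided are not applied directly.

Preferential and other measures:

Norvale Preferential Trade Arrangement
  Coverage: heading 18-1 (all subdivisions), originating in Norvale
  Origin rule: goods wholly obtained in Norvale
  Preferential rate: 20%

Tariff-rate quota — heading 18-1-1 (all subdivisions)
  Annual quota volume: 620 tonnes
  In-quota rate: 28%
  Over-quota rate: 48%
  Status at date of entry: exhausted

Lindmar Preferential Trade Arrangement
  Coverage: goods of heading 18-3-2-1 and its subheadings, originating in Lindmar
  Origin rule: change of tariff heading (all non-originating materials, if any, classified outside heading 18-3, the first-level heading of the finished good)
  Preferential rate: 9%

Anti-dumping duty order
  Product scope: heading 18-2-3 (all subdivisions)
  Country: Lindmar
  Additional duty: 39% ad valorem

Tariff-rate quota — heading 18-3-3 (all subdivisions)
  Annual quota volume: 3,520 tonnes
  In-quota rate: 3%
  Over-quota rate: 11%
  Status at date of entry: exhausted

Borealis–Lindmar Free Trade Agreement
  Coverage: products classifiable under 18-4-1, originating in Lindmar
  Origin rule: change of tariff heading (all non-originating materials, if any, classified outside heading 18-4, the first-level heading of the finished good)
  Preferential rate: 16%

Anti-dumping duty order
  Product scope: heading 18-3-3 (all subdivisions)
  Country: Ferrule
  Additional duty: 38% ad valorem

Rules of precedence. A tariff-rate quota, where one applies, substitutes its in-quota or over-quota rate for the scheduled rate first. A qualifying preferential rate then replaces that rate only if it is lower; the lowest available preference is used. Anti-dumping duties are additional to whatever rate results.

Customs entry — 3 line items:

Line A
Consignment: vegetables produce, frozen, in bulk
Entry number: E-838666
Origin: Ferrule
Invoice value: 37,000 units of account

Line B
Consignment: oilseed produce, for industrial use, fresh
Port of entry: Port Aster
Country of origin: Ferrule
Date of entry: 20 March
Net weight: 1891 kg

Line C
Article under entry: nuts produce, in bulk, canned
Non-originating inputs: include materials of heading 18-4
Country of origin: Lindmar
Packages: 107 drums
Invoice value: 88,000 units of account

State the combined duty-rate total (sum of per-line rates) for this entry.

117%

Line A: vegetables → 18-3; frozen → 18-3-3; in bulk → 18-3-3-1. Scheduled 18%. quota on 18-3-3 exhausted → over-quota 11%; anti-dumping (Ferrule, 18-3-3): +38%; total 11% + 38% = 49%. → 49%.
Line B: oilseed → 18-2; fresh → 18-2-1; for industrial use → 18-2-1-3. Scheduled 36%. No special measure applies. → 36%.
Line C: nuts → 18-4; canned → 18-4-1; in bulk → 18-4-1-1. Scheduled 32%. Lindmar agreement on 18-3-2-1: 18-4-1-1 not covered; Lindmar agreement on 18-4-1: CTH not met. → 32%.
Sum: 49% + 36% + 32% = 117%.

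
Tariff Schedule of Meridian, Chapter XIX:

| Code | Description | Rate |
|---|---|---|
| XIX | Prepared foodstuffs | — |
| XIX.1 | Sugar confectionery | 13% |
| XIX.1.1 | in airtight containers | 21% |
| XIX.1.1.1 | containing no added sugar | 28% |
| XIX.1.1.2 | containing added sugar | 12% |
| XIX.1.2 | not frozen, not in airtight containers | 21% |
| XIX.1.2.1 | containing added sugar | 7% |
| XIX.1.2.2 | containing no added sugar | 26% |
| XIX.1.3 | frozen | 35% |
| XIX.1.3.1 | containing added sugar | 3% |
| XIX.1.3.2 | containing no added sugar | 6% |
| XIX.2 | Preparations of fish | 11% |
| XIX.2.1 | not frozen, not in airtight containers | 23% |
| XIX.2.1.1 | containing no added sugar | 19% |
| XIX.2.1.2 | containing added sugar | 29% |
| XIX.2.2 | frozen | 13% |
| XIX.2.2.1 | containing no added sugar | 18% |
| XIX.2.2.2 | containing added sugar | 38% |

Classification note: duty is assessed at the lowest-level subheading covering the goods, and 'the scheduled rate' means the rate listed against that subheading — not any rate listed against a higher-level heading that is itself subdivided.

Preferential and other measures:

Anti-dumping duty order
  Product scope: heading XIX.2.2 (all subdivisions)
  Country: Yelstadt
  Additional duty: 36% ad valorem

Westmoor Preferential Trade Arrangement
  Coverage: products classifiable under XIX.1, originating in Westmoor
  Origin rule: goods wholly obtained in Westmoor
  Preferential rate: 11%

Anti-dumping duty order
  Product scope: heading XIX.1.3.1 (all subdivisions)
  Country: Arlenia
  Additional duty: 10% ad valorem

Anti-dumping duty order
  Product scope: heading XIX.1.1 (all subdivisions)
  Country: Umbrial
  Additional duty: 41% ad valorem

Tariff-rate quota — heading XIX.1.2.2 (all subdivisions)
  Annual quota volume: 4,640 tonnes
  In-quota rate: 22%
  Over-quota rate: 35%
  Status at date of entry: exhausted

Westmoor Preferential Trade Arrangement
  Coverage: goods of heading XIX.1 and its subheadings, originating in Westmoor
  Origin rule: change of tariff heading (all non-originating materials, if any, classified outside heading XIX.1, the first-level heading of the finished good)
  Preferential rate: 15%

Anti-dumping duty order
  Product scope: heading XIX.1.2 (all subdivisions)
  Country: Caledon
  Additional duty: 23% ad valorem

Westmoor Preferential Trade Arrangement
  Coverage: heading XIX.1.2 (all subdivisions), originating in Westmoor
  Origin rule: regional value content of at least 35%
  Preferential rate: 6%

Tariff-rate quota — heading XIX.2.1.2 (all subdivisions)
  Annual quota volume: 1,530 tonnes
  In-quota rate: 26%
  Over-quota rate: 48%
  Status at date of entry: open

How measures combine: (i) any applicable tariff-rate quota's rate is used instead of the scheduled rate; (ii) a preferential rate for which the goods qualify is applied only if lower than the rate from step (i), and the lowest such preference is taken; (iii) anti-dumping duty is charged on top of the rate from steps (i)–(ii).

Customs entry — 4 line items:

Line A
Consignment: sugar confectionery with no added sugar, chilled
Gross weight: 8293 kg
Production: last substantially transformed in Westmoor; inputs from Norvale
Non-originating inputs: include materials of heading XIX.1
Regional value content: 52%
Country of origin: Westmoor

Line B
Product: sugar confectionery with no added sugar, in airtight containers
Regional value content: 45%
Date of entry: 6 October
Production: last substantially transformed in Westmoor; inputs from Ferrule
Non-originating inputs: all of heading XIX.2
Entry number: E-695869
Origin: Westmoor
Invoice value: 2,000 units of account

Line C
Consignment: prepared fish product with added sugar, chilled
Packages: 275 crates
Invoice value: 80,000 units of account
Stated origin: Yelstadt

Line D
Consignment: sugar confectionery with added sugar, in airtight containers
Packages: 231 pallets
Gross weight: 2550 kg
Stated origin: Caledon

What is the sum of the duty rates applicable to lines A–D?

Line A: sugar confectionery → XIX.1; chilled → XIX.1.2; with no added sugar → XIX.1.2.2. Scheduled 26%. quota on XIX.1.2.2 exhausted → over-quota 35%; Westmoor agreement on XIX.1: not wholly obtained; Westmoor agreement on XIX.1: CTH not met; Westmoor agreement on XIX.1.2: RVC ≥ 35% → 6% available; preferential 6%. → 6%.
Line B: sugar confectionery → XIX.1; in airtight containers → XIX.1.1; with no added sugar → XIX.1.1.1. Scheduled 28%. Westmoor agreement on XIX.1: not wholly obtained; Westmoor agreement on XIX.1: CTH met → 15% available; Westmoor agreement on XIX.1.2: XIX.1.1.1 not covered; preferential 15%. → 15%.
Line C: prepared fish product → XIX.2; chilled → XIX.2.1; with added sugar → XIX.2.1.2. Scheduled 29%. quota on XIX.2.1.2 open → in-quota 26%. → 26%.
Line D: sugar confectionery → XIX.1; in airtight containers → XIX.1.1; with added sugar → XIX.1.1.2. Scheduled 12%. No special measure applies. → 12%.
Sum: 6% + 15% + 26% + 12% = 59%.

59%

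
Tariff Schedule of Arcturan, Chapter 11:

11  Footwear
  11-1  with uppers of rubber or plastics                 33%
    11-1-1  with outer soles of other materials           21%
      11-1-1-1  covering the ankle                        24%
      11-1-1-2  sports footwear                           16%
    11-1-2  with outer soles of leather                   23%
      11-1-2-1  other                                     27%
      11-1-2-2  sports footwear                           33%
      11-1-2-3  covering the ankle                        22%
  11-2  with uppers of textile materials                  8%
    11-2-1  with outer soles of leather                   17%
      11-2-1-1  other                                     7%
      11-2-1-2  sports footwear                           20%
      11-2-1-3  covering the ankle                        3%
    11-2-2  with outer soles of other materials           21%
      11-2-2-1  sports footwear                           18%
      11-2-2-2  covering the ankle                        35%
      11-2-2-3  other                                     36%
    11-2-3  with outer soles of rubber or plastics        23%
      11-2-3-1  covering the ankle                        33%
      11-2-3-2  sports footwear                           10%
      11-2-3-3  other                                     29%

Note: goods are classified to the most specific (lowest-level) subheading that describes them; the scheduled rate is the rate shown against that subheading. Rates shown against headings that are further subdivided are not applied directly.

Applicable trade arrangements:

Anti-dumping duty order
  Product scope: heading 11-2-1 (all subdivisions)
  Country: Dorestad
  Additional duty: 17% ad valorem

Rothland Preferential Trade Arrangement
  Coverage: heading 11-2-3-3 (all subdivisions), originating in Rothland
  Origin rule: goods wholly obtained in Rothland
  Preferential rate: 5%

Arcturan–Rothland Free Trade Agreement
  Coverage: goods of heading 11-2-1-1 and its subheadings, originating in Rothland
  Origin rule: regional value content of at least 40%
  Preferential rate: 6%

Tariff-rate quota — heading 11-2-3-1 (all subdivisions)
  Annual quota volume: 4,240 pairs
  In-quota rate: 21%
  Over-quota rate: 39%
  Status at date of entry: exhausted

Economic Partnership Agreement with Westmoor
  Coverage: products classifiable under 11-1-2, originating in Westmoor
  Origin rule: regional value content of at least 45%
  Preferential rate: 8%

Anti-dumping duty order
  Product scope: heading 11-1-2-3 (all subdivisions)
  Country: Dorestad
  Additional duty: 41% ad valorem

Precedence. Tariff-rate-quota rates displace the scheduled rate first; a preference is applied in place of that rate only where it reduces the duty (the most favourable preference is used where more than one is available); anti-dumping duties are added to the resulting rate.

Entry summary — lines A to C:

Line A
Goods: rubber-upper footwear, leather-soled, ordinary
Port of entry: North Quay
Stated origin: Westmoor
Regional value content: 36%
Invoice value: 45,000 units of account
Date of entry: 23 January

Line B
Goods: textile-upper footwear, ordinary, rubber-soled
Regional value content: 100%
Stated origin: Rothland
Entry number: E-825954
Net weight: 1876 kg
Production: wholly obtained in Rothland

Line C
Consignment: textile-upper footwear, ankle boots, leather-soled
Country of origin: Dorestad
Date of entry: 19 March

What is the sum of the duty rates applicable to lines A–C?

52%

Line A: rubber-upper → 11-1; leather-soled → 11-1-2; ordinary → 11-1-2-1. Scheduled 27%. Westmoor agreement on 11-1-2: RVC < 45%. → 27%.
Line B: textile-upper → 11-2; rubber-soled → 11-2-3; ordinary → 11-2-3-3. Scheduled 29%. Rothland agreement on 11-2-3-3: wholly obtained → 5% available; Rothland agreement on 11-2-1-1: 11-2-3-3 not covered; preferential 5%. → 5%.
Line C: textile-upper → 11-2; leather-soled → 11-2-1; ankle boots → 11-2-1-3. Scheduled 3%. anti-dumping (Dorestad, 11-2-1): +17%; total 3% + 17% = 20%. → 20%.
Sum: 27% + 5% + 20% = 52%.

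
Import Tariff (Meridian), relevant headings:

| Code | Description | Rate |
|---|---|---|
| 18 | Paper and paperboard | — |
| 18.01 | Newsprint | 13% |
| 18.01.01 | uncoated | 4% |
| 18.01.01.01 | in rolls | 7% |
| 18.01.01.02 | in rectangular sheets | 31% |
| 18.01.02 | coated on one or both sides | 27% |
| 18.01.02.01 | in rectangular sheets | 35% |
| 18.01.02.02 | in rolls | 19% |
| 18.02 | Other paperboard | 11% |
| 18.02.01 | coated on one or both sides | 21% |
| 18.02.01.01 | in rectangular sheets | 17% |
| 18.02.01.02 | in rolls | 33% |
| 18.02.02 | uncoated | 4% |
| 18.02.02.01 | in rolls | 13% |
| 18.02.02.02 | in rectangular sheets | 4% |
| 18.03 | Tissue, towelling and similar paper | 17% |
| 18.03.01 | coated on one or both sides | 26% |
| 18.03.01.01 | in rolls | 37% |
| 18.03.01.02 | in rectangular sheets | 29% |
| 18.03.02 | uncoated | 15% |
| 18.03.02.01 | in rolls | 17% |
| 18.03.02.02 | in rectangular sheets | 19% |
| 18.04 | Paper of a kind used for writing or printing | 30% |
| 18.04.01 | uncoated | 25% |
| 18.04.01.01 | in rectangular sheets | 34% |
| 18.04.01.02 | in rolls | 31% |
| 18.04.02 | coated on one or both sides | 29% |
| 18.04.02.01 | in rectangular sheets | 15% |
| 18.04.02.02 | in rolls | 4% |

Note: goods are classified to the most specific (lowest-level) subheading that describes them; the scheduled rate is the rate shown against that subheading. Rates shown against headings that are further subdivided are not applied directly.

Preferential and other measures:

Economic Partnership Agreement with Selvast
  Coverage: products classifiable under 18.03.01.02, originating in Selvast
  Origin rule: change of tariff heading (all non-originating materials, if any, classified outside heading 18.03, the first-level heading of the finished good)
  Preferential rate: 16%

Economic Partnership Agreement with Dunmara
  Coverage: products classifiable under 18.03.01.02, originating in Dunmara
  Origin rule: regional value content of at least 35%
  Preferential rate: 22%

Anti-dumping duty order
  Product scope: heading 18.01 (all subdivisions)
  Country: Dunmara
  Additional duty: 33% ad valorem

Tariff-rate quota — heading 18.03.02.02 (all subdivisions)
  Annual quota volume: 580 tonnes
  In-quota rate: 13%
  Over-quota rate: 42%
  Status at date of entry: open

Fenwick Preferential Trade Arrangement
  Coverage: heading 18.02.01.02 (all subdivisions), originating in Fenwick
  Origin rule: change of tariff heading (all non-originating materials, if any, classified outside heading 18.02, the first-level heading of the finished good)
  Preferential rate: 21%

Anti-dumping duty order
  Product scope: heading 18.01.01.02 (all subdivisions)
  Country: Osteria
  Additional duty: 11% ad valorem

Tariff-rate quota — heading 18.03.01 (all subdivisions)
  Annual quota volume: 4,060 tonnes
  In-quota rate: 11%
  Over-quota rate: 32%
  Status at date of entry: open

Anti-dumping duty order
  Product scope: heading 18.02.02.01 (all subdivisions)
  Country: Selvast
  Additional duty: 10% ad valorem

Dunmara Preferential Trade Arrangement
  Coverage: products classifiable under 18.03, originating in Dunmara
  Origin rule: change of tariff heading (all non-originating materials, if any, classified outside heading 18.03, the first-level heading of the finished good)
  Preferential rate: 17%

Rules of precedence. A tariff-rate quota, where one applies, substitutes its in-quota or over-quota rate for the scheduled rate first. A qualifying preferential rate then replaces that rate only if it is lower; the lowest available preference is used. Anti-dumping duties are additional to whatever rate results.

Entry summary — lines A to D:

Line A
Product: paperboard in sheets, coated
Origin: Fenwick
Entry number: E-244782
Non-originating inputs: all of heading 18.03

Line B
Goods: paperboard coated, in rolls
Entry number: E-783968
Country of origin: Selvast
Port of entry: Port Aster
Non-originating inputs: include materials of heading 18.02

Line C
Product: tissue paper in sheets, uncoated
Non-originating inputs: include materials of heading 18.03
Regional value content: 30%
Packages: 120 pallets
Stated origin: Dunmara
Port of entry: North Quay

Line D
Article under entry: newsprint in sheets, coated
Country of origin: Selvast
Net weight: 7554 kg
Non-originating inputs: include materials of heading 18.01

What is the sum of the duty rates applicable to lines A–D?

98%

Line A: paperboard → 18.02; coated → 18.02.01; in sheets → 18.02.01.01. Scheduled 17%. Fenwick agreement on 18.02.01.02: 18.02.01.01 not covered. → 17%.
Line B: paperboard → 18.02; coated → 18.02.01; in rolls → 18.02.01.02. Scheduled 33%. Selvast agreement on 18.03.01.02: 18.02.01.02 not covered. → 33%.
Line C: tissue paper → 18.03; uncoated → 18.03.02; in sheets → 18.03.02.02. Scheduled 19%. quota on 18.03.02.02 open → in-quota 13%; Dunmara agreement on 18.03.01.02: 18.03.02.02 not covered; Dunmara agreement on 18.03: CTH not met. → 13%.
Line D: newsprint → 18.01; coated → 18.01.02; in sheets → 18.01.02.01. Scheduled 35%. Selvast agreement on 18.03.01.02: 18.01.02.01 not covered. → 35%.
Sum: 17% + 33% + 13% + 35% = 98%.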